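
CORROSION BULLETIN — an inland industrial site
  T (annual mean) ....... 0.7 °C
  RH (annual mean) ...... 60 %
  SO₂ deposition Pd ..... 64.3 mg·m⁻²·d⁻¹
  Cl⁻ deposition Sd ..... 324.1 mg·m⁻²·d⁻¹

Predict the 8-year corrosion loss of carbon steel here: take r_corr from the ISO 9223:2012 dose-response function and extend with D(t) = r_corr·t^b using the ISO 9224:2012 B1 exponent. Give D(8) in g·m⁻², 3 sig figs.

D(8) = 933 g·m⁻²

carbon steel: f(T) = +0.150·(T−10) [T≤10 °C] = -1.3950
  SO₂ term: 1.77·64.3^0.52·exp(0.02·60-1.3950) = 12.69
  Cl⁻ term: 0.102·324.1^0.62·exp(0.033·60+0.04·0.7) = 27.37
  r_corr = 12.69 + 27.37 = 40.06 μm/a
Power-law: D(8) = r_corr · 8^0.523
  D(8) = 40.06 × 8^0.523 = 40.06 × 2.967 = 118.9 μm
  Mass loss = 118.9 μm × 7.85 g/cm³ = 933.1 g·m⁻²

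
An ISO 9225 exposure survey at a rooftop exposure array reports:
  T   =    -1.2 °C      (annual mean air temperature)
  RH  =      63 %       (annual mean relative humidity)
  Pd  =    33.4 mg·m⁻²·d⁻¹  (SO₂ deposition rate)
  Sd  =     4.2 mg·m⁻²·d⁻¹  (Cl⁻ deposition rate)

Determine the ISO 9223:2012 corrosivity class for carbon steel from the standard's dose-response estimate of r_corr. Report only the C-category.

carbon steel: T≤10 °C ⇒ hinge +0.150·(-1.2−10) = -1.6800
  sulphur-dioxide contribution → 7.21 μm/a
  chloride contribution → 1.893 μm/a
  total first-year rate 9.102 μm/a
ISO 9223 Table 2 (carbon steel): 1.3 < 9.1 ≤ 25 μm/a ⇒ C2

C2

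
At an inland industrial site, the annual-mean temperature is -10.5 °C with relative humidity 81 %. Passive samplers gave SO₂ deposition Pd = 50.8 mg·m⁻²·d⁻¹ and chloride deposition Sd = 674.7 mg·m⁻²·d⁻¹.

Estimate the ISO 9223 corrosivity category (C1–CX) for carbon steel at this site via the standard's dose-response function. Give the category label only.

C4

carbon steel: temperature factor f = +0.150·(-20.5) = -3.0750
  sulphur-dioxide contribution → 3.185 μm/a
  chloride contribution → 55.1 μm/a
  total first-year rate 58.28 μm/a
ISO 9223 Table 2 (carbon steel): 50 < 58.3 ≤ 80 μm/a ⇒ C4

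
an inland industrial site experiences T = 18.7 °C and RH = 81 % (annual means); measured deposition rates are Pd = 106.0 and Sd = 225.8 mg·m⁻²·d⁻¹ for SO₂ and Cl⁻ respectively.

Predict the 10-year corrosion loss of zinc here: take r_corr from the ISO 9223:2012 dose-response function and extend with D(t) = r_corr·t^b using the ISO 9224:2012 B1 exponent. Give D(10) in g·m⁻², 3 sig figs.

D(10) = 271 g·m⁻²

zinc: temperature factor f = -0.071·(8.7) = -0.6177
  SO₂ term: 0.0129·106.0^0.44·exp(0.046·81-0.6177) = 2.247
  Sd branch = 0.0175·Sd^0.57·e^(0.008·RH+0.085·T) = 3.601 μm/a
  sum: 2.247 + 3.601 → r_corr = 5.848 μm/a
Power-law: D(10) = r_corr · 10^0.813
  D(10) = 5.848 × 10^0.813 = 5.848 × 6.501 = 38.02 μm
  Mass loss = 38.02 μm × 7.14 g/cm³ = 271.5 g·m⁻²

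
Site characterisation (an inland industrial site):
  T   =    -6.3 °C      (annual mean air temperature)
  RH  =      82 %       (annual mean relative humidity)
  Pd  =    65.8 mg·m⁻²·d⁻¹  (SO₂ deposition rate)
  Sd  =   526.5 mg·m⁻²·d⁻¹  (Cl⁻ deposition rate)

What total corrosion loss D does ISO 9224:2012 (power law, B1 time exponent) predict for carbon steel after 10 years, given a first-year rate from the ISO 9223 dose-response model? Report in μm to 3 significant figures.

D(10) = 216 μm

carbon steel: T≤10 °C ⇒ hinge +0.150·(-6.3−10) = -2.4450
  SO₂ term: 1.77·65.8^0.52·exp(0.02·82-2.4450) = 6.98
  Sd branch = 0.102·Sd^0.62·e^(0.033·RH+0.04·T) = 57.76 μm/a
  r_corr = 6.98 + 57.76 = 64.74 μm/a
Power-law: D(10) = r_corr · 10^0.523
  D(10) = 64.74 × 10^0.523 = 64.74 × 3.334 = 215.9 μm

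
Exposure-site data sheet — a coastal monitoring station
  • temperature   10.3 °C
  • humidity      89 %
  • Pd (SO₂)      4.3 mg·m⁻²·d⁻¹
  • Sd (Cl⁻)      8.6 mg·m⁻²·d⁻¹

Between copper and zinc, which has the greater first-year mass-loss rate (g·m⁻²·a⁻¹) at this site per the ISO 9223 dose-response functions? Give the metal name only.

copper

copper: f(T) = -0.080·(T−10) [T>10 °C] = -0.0240
  SO₂ term: 0.0053·4.3^0.26·exp(0.059·89-0.0240) = 1.442
  Sd branch = 0.01025·Sd^0.27·e^(0.036·RH+0.049·T) = 0.7477 μm/a
  r_corr = 1.442 + 0.7477 = 2.19 μm/a
  mass loss = 2.19 μm/a × 8.96 g/cm³ = 19.62 g·m⁻²·a⁻¹
zinc: f(T) = -0.071·(T−10) [T>10 °C] = -0.0213
  Pd branch = 0.0129·Pd^0.44·e^(0.046·RH+f) = 1.439 μm/a
  Cl⁻ term: 0.0175·8.6^0.57·exp(0.008·89+0.085·10.3) = 0.2918
  r_corr = 1.439 + 0.2918 = 1.731 μm/a
  mass loss = 1.731 μm/a × 7.14 g/cm³ = 12.36 g·m⁻²·a⁻¹
Ordering by g·m⁻²·a⁻¹: copper (19.6) > zinc (12.4)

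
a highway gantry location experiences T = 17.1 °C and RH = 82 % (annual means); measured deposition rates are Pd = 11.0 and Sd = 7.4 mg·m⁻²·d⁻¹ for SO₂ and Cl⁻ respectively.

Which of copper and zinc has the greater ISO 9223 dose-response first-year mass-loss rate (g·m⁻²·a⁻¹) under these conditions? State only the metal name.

copper: T>10 °C ⇒ hinge -0.080·(17.1−10) = -0.5680
  Pd branch = 0.0053·Pd^0.26·e^(0.059·RH+f) = 0.7071 μm/a
  Cl⁻ term: 0.01025·7.4^0.27·exp(0.036·82+0.049·17.1) = 0.7787
  r_corr = 0.7071 + 0.7787 = 1.486 μm/a
  mass loss = 1.486 μm/a × 8.96 g/cm³ = 13.31 g·m⁻²·a⁻¹
zinc: temperature factor f = -0.071·(7.1) = -0.5041
  SO₂ term: 0.0129·11.0^0.44·exp(0.046·82-0.5041) = 0.9728
  Sd branch = 0.0175·Sd^0.57·e^(0.008·RH+0.085·T) = 0.4515 μm/a
  sum: 0.9728 + 0.4515 → r_corr = 1.424 μm/a
  mass loss = 1.424 μm/a × 7.14 g/cm³ = 10.17 g·m⁻²·a⁻¹
Ordering by g·m⁻²·a⁻¹: copper (13.3) > zinc (10.2)

copper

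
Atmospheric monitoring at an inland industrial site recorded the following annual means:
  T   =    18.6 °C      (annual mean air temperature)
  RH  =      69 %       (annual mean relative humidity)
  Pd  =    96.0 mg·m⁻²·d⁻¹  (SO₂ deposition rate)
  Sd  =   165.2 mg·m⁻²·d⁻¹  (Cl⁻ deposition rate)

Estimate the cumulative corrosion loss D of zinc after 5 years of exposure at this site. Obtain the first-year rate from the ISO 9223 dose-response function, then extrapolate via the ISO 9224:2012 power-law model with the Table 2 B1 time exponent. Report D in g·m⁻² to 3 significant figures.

zinc: temperature factor f = -0.071·(8.6) = -0.6106
  sulphur-dioxide contribution → 1.248 μm/a
  chloride contribution → 2.714 μm/a
  ⇒ r_corr(zinc) = 3.962 μm/a
Long-term exponent b (ISO 9224 Table 2, B1) = 0.813
  D(5) = 3.962 × 5^0.813 = 3.962 × 3.701 = 14.66 μm
  Mass loss = 14.66 μm × 7.14 g/cm³ = 104.7 g·m⁻²

D(5) = 105 g·m⁻²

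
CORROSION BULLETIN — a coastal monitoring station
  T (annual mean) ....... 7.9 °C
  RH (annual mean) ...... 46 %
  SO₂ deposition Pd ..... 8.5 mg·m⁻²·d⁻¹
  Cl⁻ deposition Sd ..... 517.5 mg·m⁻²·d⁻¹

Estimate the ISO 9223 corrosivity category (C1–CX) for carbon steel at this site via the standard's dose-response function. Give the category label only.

C3

carbon steel: f(T) = +0.150·(T−10) [T≤10 °C] = -0.3150
  SO₂ term: 1.77·8.5^0.52·exp(0.02·46-0.3150) = 9.863
  Sd branch = 0.102·Sd^0.62·e^(0.033·RH+0.04·T) = 30.74 μm/a
  r_corr = 9.863 + 30.74 = 40.6 μm/a
ISO 9223 Table 2 (carbon steel): 25 < 40.6 ≤ 50 μm/a ⇒ C3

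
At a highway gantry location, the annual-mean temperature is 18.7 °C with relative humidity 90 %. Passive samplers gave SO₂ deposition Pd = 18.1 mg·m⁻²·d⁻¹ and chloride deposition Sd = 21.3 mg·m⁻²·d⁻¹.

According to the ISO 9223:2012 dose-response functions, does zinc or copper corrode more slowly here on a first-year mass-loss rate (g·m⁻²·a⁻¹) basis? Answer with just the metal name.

zinc

zinc: temperature factor f = -0.071·(8.7) = -0.6177
  Pd branch = 0.0129·Pd^0.44·e^(0.046·RH+f) = 1.562 μm/a
  Sd branch = 0.0175·Sd^0.57·e^(0.008·RH+0.085·T) = 1.007 μm/a
  sum: 1.562 + 1.007 → r_corr = 2.569 μm/a
  mass loss = 2.569 μm/a × 7.14 g/cm³ = 18.35 g·m⁻²·a⁻¹
copper: f(T) = -0.080·(T−10) [T>10 °C] = -0.6960
  SO₂ term: 0.0053·18.1^0.26·exp(0.059·90-0.6960) = 1.135
  Sd branch = 0.01025·Sd^0.27·e^(0.036·RH+0.049·T) = 1.494 μm/a
  sum: 1.135 + 1.494 → r_corr = 2.63 μm/a
  mass loss = 2.63 μm/a × 8.96 g/cm³ = 23.56 g·m⁻²·a⁻¹
Ordering by g·m⁻²·a⁻¹: copper (23.6) > zinc (18.3)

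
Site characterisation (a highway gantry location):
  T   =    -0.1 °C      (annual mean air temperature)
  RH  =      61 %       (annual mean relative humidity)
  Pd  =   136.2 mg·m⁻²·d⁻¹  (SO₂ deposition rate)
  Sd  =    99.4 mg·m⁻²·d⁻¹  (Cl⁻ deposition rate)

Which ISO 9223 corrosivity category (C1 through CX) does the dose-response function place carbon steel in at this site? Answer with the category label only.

C3

carbon steel: f(T) = +0.150·(T−10) [T≤10 °C] = -1.5150
  SO₂ term: 1.77·136.2^0.52·exp(0.02·61-1.5150) = 16.97
  Sd branch = 0.102·Sd^0.62·e^(0.033·RH+0.04·T) = 13.17 μm/a
  r_corr = 16.97 + 13.17 = 30.13 μm/a
Category bounds: 25…50 μm/a bracket r_corr ⇒ C3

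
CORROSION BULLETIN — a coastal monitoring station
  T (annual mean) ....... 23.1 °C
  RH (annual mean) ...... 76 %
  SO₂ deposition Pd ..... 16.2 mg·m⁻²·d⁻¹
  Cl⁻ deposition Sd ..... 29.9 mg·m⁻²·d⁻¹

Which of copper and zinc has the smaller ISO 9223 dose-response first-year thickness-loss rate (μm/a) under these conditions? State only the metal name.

copper: T>10 °C ⇒ hinge -0.080·(23.1−10) = -1.0480
  sulphur-dioxide contribution → 0.3396 μm/a
  chloride contribution → 1.227 μm/a
  total first-year rate 1.567 μm/a
zinc: f(T) = -0.071·(T−10) [T>10 °C] = -0.9301
  sulphur-dioxide contribution → 0.5717 μm/a
  chloride contribution → 1.588 μm/a
  ⇒ r_corr(zinc) = 2.16 μm/a
Ordering by μm/a: zinc (2.16) > copper (1.57)

copper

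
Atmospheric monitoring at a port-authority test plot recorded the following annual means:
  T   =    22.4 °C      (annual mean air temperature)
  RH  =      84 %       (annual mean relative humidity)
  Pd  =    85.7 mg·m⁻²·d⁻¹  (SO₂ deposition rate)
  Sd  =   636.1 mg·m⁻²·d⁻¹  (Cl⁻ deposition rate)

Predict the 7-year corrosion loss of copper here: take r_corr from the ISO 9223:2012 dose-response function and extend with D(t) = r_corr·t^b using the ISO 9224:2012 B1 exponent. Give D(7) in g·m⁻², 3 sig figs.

D(7) = 148 g·m⁻²

copper: f(T) = -0.080·(T−10) [T>10 °C] = -0.9920
  sulphur-dioxide contribution → 0.888 μm/a
  chloride contribution → 3.611 μm/a
  total first-year rate 4.499 μm/a
Power-law: D(7) = r_corr · 7^0.667
  D(7) = 4.499 × 7^0.667 = 4.499 × 3.662 = 16.47 μm
  Mass loss = 16.47 μm × 8.96 g/cm³ = 147.6 g·m⁻²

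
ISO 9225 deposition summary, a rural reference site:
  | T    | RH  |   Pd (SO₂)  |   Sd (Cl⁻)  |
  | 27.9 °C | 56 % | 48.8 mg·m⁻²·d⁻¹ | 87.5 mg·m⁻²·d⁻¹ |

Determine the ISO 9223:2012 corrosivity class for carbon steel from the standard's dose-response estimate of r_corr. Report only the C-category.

C3

carbon steel: f(T) = -0.054·(T−10) [T>10 °C] = -0.9666
  sulphur-dioxide contribution → 15.58 μm/a
  chloride contribution → 31.62 μm/a
  total first-year rate 47.2 μm/a
47.2 μm/a falls in (25, 50] for carbon steel → category C3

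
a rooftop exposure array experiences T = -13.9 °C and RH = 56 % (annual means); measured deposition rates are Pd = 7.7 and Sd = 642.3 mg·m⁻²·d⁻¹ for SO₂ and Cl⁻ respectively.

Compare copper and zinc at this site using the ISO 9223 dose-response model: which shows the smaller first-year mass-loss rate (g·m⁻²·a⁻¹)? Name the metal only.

copper

copper: temperature factor f = +0.126·(-23.9) = -3.0114
  sulphur-dioxide contribution → 0.01207 μm/a
  chloride contribution → 0.2231 μm/a
  ⇒ r_corr(copper) = 0.2352 μm/a
  mass loss = 0.2352 μm/a × 8.96 g/cm³ = 2.107 g·m⁻²·a⁻¹
zinc: temperature factor f = +0.038·(-23.9) = -0.9082
  sulphur-dioxide contribution → 0.1679 μm/a
  chloride contribution → 0.3349 μm/a
  ⇒ r_corr(zinc) = 0.5027 μm/a
  mass loss = 0.5027 μm/a × 7.14 g/cm³ = 3.59 g·m⁻²·a⁻¹
Ordering by g·m⁻²·a⁻¹: zinc (3.59) > copper (2.11)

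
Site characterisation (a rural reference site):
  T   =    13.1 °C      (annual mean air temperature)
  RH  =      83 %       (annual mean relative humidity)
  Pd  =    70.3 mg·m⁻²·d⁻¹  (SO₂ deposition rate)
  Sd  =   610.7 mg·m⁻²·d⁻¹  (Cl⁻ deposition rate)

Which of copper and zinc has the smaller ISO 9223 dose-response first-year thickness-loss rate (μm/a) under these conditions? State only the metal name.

copper: temperature factor f = -0.080·(3.1) = -0.2480
  Pd branch = 0.0053·Pd^0.26·e^(0.059·RH+f) = 1.673 μm/a
  Sd branch = 0.01025·Sd^0.27·e^(0.036·RH+0.049·T) = 2.184 μm/a
  r_corr = 1.673 + 2.184 = 3.858 μm/a
zinc: f(T) = -0.071·(T−10) [T>10 °C] = -0.2201
  Pd branch = 0.0129·Pd^0.44·e^(0.046·RH+f) = 3.061 μm/a
  Cl⁻ term: 0.0175·610.7^0.57·exp(0.008·83+0.085·13.1) = 4.008
  r_corr = 3.061 + 4.008 = 7.068 μm/a
Ordering by μm/a: zinc (7.07) > copper (3.86)

copper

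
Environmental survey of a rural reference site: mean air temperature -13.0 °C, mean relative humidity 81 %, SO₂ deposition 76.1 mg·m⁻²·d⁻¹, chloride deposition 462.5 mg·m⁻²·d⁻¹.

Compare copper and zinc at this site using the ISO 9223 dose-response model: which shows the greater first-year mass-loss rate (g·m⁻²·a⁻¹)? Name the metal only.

copper: temperature factor f = +0.126·(-23.0) = -2.8980
  sulphur-dioxide contribution → 0.1072 μm/a
  chloride contribution → 0.5249 μm/a
  total first-year rate 0.6321 μm/a
  mass loss = 0.6321 μm/a × 8.96 g/cm³ = 5.664 g·m⁻²·a⁻¹
zinc: temperature factor f = +0.038·(-23.0) = -0.8740
  sulphur-dioxide contribution → 1.503 μm/a
  chloride contribution → 0.3662 μm/a
  total first-year rate 1.869 μm/a
  mass loss = 1.869 μm/a × 7.14 g/cm³ = 13.35 g·m⁻²·a⁻¹
Ordering by g·m⁻²·a⁻¹: zinc (13.3) > copper (5.66)

zinc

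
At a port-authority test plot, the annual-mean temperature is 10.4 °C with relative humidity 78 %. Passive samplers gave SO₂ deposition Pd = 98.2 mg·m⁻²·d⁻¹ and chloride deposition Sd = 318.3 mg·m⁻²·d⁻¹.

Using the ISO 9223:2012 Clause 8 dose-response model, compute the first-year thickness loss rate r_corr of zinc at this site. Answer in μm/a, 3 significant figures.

zinc: f(T) = -0.071·(T−10) [T>10 °C] = -0.0284
  sulphur-dioxide contribution → 3.412 μm/a
  chloride contribution → 2.111 μm/a
  ⇒ r_corr(zinc) = 5.524 μm/a

r_corr = 5.52 μm/a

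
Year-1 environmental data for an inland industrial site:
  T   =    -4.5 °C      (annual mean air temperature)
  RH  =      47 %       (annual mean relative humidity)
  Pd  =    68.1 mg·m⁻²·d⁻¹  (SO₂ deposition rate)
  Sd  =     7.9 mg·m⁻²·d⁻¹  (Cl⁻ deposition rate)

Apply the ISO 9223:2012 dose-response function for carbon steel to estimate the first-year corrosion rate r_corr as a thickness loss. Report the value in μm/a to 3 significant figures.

r_corr = 6.07 μm/a

carbon steel: f(T) = +0.150·(T−10) [T≤10 °C] = -2.1750
  Pd branch = 1.77·Pd^0.52·e^(0.02·RH+f) = 4.622 μm/a
  Cl⁻ term: 0.102·7.9^0.62·exp(0.033·47+0.04·-4.5) = 1.447
  sum: 4.622 + 1.447 → r_corr = 6.07 μm/a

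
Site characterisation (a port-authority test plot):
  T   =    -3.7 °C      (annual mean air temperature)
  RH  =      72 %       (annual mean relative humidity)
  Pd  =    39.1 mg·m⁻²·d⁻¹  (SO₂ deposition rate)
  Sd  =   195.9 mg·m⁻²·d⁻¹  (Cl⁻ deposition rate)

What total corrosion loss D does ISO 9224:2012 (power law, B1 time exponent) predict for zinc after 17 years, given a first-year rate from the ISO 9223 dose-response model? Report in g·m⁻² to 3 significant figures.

zinc: T≤10 °C ⇒ hinge +0.038·(-3.7−10) = -0.5206
  sulphur-dioxide contribution → 1.055 μm/a
  chloride contribution → 0.4603 μm/a
  total first-year rate 1.516 μm/a
Long-term exponent b (ISO 9224 Table 2, B1) = 0.813
  D(17) = 1.516 × 17^0.813 = 1.516 × 10.01 = 15.17 μm
  Mass loss = 15.17 μm × 7.14 g/cm³ = 108.3 g·m⁻²

D(17) = 108 g·m⁻²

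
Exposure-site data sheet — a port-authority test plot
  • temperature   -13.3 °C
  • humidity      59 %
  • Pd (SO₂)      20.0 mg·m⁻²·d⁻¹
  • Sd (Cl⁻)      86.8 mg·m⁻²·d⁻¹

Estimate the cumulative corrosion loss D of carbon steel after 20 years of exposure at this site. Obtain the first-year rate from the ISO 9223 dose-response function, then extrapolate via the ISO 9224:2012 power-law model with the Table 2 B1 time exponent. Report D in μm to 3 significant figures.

carbon steel: T≤10 °C ⇒ hinge +0.150·(-13.3−10) = -3.4950
  sulphur-dioxide contribution → 0.8301 μm/a
  chloride contribution → 6.684 μm/a
  ⇒ r_corr(carbon steel) = 7.514 μm/a
Long-term exponent b (ISO 9224 Table 2, B1) = 0.523
  D(20) = 7.514 × 20^0.523 = 7.514 × 4.791 = 36 μm

D(20) = 36.0 μm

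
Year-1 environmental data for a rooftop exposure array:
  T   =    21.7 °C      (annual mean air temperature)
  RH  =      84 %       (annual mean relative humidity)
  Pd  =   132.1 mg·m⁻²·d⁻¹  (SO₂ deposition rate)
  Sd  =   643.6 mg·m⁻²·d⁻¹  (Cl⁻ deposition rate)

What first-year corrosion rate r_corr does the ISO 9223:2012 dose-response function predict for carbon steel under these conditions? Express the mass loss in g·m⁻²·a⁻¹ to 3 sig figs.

carbon steel: f(T) = -0.054·(T−10) [T>10 °C] = -0.6318
  SO₂ term: 1.77·132.1^0.52·exp(0.02·84-0.6318) = 63.98
  Sd branch = 0.102·Sd^0.62·e^(0.033·RH+0.04·T) = 214.2 μm/a
  r_corr = 63.98 + 214.2 = 278.2 μm/a
Convert to mass loss: 278.2 μm/a × 7.85 g/cm³ = 2184 g·m⁻²·a⁻¹

r_corr = 2.18e+03 g·m⁻²·a⁻¹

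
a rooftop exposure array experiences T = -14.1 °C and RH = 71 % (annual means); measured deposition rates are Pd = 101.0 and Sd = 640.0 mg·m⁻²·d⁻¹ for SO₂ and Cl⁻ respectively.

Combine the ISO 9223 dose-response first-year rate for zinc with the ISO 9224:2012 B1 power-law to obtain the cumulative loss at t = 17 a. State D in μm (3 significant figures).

D(17) = 14.0 μm

zinc: f(T) = +0.038·(T−10) [T≤10 °C] = -0.9158
  SO₂ term: 0.0129·101.0^0.44·exp(0.046·71-0.9158) = 1.031
  Sd branch = 0.0175·Sd^0.57·e^(0.008·RH+0.085·T) = 0.3705 μm/a
  sum: 1.031 + 0.3705 → r_corr = 1.401 μm/a
ISO 9224: D(t) = r_corr · t^b with b = 0.813 (zinc, B1)
  D(17) = 1.401 × 17^0.813 = 1.401 × 10.01 = 14.02 μm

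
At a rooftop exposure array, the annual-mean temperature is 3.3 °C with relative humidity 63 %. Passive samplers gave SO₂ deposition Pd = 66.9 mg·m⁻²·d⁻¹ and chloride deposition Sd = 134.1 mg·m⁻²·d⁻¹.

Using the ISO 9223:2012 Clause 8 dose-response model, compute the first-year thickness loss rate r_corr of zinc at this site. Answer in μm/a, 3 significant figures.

r_corr = 1.78 μm/a

zinc: temperature factor f = +0.038·(-6.7) = -0.2546
  sulphur-dioxide contribution → 1.153 μm/a
  chloride contribution → 0.6257 μm/a
  ⇒ r_corr(zinc) = 1.779 μm/a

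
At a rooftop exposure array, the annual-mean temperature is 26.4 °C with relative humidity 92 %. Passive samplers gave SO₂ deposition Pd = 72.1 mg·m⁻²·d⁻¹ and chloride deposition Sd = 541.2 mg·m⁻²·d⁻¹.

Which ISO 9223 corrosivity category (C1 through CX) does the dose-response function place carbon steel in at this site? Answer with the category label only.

CX

carbon steel: T>10 °C ⇒ hinge -0.054·(26.4−10) = -0.8856
  sulphur-dioxide contribution → 42.52 μm/a
  chloride contribution → 302.3 μm/a
  total first-year rate 344.8 μm/a
ISO 9223 Table 2 (carbon steel): 200 < 345 ≤ 700 μm/a ⇒ CX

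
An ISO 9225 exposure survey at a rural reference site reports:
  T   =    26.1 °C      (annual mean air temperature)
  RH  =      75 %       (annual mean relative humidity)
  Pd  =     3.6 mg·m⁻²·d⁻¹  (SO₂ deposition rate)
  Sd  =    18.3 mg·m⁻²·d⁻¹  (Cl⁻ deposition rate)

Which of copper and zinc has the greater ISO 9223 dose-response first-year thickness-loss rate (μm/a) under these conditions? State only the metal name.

copper: f(T) = -0.080·(T−10) [T>10 °C] = -1.2880
  Pd branch = 0.0053·Pd^0.26·e^(0.059·RH+f) = 0.1703 μm/a
  Sd branch = 0.01025·Sd^0.27·e^(0.036·RH+0.049·T) = 1.201 μm/a
  r_corr = 0.1703 + 1.201 = 1.371 μm/a
zinc: f(T) = -0.071·(T−10) [T>10 °C] = -1.1431
  Pd branch = 0.0129·Pd^0.44·e^(0.046·RH+f) = 0.2276 μm/a
  Cl⁻ term: 0.0175·18.3^0.57·exp(0.008·75+0.085·26.1) = 1.537
  sum: 0.2276 + 1.537 → r_corr = 1.765 μm/a
Ordering by μm/a: zinc (1.76) > copper (1.37)

zinc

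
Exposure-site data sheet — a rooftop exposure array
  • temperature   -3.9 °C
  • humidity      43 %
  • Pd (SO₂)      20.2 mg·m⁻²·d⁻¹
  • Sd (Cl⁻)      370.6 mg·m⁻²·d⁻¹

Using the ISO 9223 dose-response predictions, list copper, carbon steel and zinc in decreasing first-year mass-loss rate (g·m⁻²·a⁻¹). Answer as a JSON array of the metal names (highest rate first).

["carbon steel", "zinc", "copper"]

copper: temperature factor f = +0.126·(-13.9) = -1.7514
  sulphur-dioxide contribution → 0.0254 μm/a
  chloride contribution → 0.1966 μm/a
  ⇒ r_corr(copper) = 0.222 μm/a
  mass loss = 0.222 μm/a × 8.96 g/cm³ = 1.989 g·m⁻²·a⁻¹
carbon steel: T≤10 °C ⇒ hinge +0.150·(-3.9−10) = -2.0850
  sulphur-dioxide contribution → 2.482 μm/a
  chloride contribution → 14.12 μm/a
  total first-year rate 16.6 μm/a
  mass loss = 16.6 μm/a × 7.85 g/cm³ = 130.3 g·m⁻²·a⁻¹
zinc: T≤10 °C ⇒ hinge +0.038·(-3.9−10) = -0.5282
  sulphur-dioxide contribution → 0.2063 μm/a
  chloride contribution → 0.5161 μm/a
  total first-year rate 0.7225 μm/a
  mass loss = 0.7225 μm/a × 7.14 g/cm³ = 5.158 g·m⁻²·a⁻¹
Ordering by g·m⁻²·a⁻¹: carbon steel (130) > zinc (5.16) > copper (1.99)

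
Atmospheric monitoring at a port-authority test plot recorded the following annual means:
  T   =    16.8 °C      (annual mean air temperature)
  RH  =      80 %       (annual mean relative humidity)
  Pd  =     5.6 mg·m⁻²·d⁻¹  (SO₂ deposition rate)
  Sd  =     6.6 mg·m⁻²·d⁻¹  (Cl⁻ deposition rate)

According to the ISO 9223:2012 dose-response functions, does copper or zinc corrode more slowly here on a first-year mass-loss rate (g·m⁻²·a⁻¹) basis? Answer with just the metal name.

zinc

copper: T>10 °C ⇒ hinge -0.080·(16.8−10) = -0.5440
  sulphur-dioxide contribution → 0.54 μm/a
  chloride contribution → 0.6923 μm/a
  total first-year rate 1.232 μm/a
  mass loss = 1.232 μm/a × 8.96 g/cm³ = 11.04 g·m⁻²·a⁻¹
zinc: f(T) = -0.071·(T−10) [T>10 °C] = -0.4828
  sulphur-dioxide contribution → 0.6735 μm/a
  chloride contribution → 0.4058 μm/a
  ⇒ r_corr(zinc) = 1.079 μm/a
  mass loss = 1.079 μm/a × 7.14 g/cm³ = 7.706 g·m⁻²·a⁻¹
Ordering by g·m⁻²·a⁻¹: copper (11) > zinc (7.71)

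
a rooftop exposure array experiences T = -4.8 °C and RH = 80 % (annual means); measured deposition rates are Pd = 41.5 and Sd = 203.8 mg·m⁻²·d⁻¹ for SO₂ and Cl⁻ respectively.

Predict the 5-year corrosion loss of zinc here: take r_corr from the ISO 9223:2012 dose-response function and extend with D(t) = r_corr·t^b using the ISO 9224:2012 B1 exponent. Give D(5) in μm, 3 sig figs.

D(5) = 7.25 μm

zinc: f(T) = +0.038·(T−10) [T≤10 °C] = -0.5624
  sulphur-dioxide contribution → 1.501 μm/a
  chloride contribution → 0.4571 μm/a
  ⇒ r_corr(zinc) = 1.958 μm/a
Power-law: D(5) = r_corr · 5^0.813
  D(5) = 1.958 × 5^0.813 = 1.958 × 3.701 = 7.247 μm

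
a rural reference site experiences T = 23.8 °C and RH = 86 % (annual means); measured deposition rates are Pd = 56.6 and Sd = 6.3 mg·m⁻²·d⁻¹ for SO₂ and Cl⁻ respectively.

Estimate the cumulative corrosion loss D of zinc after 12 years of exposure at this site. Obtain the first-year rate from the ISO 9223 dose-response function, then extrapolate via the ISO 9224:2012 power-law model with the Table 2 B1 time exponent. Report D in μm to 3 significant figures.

D(12) = 16.9 μm

zinc: temperature factor f = -0.071·(13.8) = -0.9798
  sulphur-dioxide contribution → 1.494 μm/a
  chloride contribution → 0.7517 μm/a
  ⇒ r_corr(zinc) = 2.246 μm/a
Long-term exponent b (ISO 9224 Table 2, B1) = 0.813
  D(12) = 2.246 × 12^0.813 = 2.246 × 7.54 = 16.93 μm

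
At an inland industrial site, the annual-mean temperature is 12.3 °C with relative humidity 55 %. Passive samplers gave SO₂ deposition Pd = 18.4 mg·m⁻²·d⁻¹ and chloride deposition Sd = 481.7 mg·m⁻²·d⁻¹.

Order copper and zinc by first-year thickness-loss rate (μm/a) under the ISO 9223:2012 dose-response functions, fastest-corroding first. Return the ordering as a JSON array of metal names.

["zinc", "copper"]

copper: T>10 °C ⇒ hinge -0.080·(12.3−10) = -0.1840
  Pd branch = 0.0053·Pd^0.26·e^(0.059·RH+f) = 0.2413 μm/a
  Sd branch = 0.01025·Sd^0.27·e^(0.036·RH+0.049·T) = 0.719 μm/a
  sum: 0.2413 + 0.719 → r_corr = 0.9603 μm/a
zinc: T>10 °C ⇒ hinge -0.071·(12.3−10) = -0.1633
  SO₂ term: 0.0129·18.4^0.44·exp(0.046·55-0.1633) = 0.4954
  Cl⁻ term: 0.0175·481.7^0.57·exp(0.008·55+0.085·12.3) = 2.614
  r_corr = 0.4954 + 2.614 = 3.11 μm/a
Ordering by μm/a: zinc (3.11) > copper (0.96)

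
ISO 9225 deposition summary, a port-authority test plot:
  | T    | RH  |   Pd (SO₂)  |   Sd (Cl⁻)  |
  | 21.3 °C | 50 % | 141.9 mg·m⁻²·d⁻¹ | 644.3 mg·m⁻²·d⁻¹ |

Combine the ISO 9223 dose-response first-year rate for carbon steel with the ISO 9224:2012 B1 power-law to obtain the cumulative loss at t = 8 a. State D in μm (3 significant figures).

carbon steel: f(T) = -0.054·(T−10) [T>10 °C] = -0.6102
  Pd branch = 1.77·Pd^0.52·e^(0.02·RH+f) = 34.38 μm/a
  Cl⁻ term: 0.102·644.3^0.62·exp(0.033·50+0.04·21.3) = 68.68
  r_corr = 34.38 + 68.68 = 103.1 μm/a
Power-law: D(8) = r_corr · 8^0.523
  D(8) = 103.1 × 8^0.523 = 103.1 × 2.967 = 305.8 μm

D(8) = 306 μm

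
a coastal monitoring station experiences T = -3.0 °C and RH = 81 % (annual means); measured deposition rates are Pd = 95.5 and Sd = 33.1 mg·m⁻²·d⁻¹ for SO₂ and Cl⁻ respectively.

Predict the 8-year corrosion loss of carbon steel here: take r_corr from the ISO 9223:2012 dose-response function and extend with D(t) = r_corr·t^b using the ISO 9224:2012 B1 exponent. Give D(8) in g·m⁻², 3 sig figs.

carbon steel: T≤10 °C ⇒ hinge +0.150·(-3.0−10) = -1.9500
  sulphur-dioxide contribution → 13.62 μm/a
  chloride contribution → 11.47 μm/a
  total first-year rate 25.09 μm/a
Power-law: D(8) = r_corr · 8^0.523
  D(8) = 25.09 × 8^0.523 = 25.09 × 2.967 = 74.46 μm
  Mass loss = 74.46 μm × 7.85 g/cm³ = 584.5 g·m⁻²

D(8) = 584 g·m⁻²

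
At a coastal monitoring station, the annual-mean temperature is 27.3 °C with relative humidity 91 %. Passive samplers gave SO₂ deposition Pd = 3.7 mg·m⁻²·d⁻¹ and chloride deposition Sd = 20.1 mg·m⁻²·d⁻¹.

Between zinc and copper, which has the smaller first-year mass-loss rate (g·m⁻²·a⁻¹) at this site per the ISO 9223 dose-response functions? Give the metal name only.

zinc

zinc: f(T) = -0.071·(T−10) [T>10 °C] = -1.2283
  SO₂ term: 0.0129·3.7^0.44·exp(0.046·91-1.2283) = 0.4417
  Cl⁻ term: 0.0175·20.1^0.57·exp(0.008·91+0.085·27.3) = 2.041
  r_corr = 0.4417 + 2.041 = 2.483 μm/a
  mass loss = 2.483 μm/a × 7.14 g/cm³ = 17.73 g·m⁻²·a⁻¹
copper: T>10 °C ⇒ hinge -0.080·(27.3−10) = -1.3840
  Pd branch = 0.0053·Pd^0.26·e^(0.059·RH+f) = 0.4006 μm/a
  Sd branch = 0.01025·Sd^0.27·e^(0.036·RH+0.049·T) = 2.324 μm/a
  r_corr = 0.4006 + 2.324 = 2.725 μm/a
  mass loss = 2.725 μm/a × 8.96 g/cm³ = 24.41 g·m⁻²·a⁻¹
Ordering by g·m⁻²·a⁻¹: copper (24.4) > zinc (17.7)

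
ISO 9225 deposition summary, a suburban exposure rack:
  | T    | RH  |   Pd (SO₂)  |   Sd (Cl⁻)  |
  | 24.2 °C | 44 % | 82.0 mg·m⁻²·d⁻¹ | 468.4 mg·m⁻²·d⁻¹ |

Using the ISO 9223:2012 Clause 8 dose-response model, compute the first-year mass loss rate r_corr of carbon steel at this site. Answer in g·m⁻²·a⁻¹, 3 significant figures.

carbon steel: f(T) = -0.054·(T−10) [T>10 °C] = -0.7668
  Pd branch = 1.77·Pd^0.52·e^(0.02·RH+f) = 19.6 μm/a
  Cl⁻ term: 0.102·468.4^0.62·exp(0.033·44+0.04·24.2) = 51.92
  sum: 19.6 + 51.92 → r_corr = 71.53 μm/a
Convert to mass loss: 71.53 μm/a × 7.85 g/cm³ = 561.5 g·m⁻²·a⁻¹

r_corr = 561 g·m⁻²·a⁻¹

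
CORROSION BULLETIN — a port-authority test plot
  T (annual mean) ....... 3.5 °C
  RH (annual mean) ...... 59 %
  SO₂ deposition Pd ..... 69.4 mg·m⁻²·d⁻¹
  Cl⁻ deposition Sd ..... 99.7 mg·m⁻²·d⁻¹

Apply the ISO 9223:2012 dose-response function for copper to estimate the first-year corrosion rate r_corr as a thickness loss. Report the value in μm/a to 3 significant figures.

r_corr = 0.581 μm/a

copper: T≤10 °C ⇒ hinge +0.126·(3.5−10) = -0.8190
  SO₂ term: 0.0053·69.4^0.26·exp(0.059·59-0.8190) = 0.2286
  Sd branch = 0.01025·Sd^0.27·e^(0.036·RH+0.049·T) = 0.3526 μm/a
  r_corr = 0.2286 + 0.3526 = 0.5812 μm/a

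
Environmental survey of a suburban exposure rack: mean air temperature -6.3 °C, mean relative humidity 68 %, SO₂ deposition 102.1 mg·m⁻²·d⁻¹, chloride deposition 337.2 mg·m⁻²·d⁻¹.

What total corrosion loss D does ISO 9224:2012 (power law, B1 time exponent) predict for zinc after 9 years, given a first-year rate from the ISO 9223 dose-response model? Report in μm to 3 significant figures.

D(9) = 10.1 μm

zinc: f(T) = +0.038·(T−10) [T≤10 °C] = -0.6194
  Pd branch = 0.0129·Pd^0.44·e^(0.046·RH+f) = 1.213 μm/a
  Sd branch = 0.0175·Sd^0.57·e^(0.008·RH+0.085·T) = 0.4871 μm/a
  r_corr = 1.213 + 0.4871 = 1.701 μm/a
ISO 9224: D(t) = r_corr · t^b with b = 0.813 (zinc, B1)
  D(9) = 1.701 × 9^0.813 = 1.701 × 5.968 = 10.15 μm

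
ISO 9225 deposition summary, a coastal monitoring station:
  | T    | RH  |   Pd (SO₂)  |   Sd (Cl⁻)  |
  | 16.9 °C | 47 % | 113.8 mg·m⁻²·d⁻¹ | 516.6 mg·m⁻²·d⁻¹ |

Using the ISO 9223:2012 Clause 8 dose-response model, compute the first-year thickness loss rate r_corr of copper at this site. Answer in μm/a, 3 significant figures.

copper: T>10 °C ⇒ hinge -0.080·(16.9−10) = -0.5520
  Pd branch = 0.0053·Pd^0.26·e^(0.059·RH+f) = 0.1673 μm/a
  Cl⁻ term: 0.01025·516.6^0.27·exp(0.036·47+0.049·16.9) = 0.6882
  sum: 0.1673 + 0.6882 → r_corr = 0.8555 μm/a

r_corr = 0.856 μm/a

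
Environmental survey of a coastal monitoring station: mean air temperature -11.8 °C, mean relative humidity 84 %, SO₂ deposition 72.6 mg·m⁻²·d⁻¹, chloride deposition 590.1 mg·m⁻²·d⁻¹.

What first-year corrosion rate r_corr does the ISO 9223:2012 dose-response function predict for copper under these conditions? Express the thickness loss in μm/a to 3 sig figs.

r_corr = 0.809 μm/a

copper: f(T) = +0.126·(T−10) [T≤10 °C] = -2.7468
  sulphur-dioxide contribution → 0.1471 μm/a
  chloride contribution → 0.6623 μm/a
  total first-year rate 0.8094 μm/a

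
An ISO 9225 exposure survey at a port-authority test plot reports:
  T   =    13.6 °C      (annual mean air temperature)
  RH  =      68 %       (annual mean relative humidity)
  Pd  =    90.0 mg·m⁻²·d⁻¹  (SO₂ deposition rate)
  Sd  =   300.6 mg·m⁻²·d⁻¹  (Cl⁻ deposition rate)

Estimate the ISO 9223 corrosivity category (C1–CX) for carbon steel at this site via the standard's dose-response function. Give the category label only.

carbon steel: T>10 °C ⇒ hinge -0.054·(13.6−10) = -0.1944
  Pd branch = 1.77·Pd^0.52·e^(0.02·RH+f) = 58.94 μm/a
  Cl⁻ term: 0.102·300.6^0.62·exp(0.033·68+0.04·13.6) = 56.99
  sum: 58.94 + 56.99 → r_corr = 115.9 μm/a
ISO 9223 Table 2 (carbon steel): 80 < 116 ≤ 200 μm/a ⇒ C5

C5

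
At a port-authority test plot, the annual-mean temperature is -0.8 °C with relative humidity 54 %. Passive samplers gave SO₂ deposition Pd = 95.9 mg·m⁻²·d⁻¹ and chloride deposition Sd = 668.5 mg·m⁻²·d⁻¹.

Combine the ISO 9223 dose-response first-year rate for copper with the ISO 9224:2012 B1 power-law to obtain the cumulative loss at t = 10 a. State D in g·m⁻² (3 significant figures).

copper: f(T) = +0.126·(T−10) [T≤10 °C] = -1.3608
  Pd branch = 0.0053·Pd^0.26·e^(0.059·RH+f) = 0.1077 μm/a
  Cl⁻ term: 0.01025·668.5^0.27·exp(0.036·54+0.049·-0.8) = 0.3988
  r_corr = 0.1077 + 0.3988 = 0.5065 μm/a
Long-term exponent b (ISO 9224 Table 2, B1) = 0.667
  D(10) = 0.5065 × 10^0.667 = 0.5065 × 4.645 = 2.353 μm
  Mass loss = 2.353 μm × 8.96 g/cm³ = 21.08 g·m⁻²

D(10) = 21.1 g·m⁻²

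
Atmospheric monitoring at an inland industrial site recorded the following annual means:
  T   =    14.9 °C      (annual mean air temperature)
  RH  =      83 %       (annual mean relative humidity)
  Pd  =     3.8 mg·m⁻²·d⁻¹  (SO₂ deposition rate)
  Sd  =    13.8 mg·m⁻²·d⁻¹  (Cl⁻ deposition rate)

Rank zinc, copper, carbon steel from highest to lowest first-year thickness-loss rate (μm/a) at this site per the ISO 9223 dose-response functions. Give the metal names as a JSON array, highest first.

zinc: f(T) = -0.071·(T−10) [T>10 °C] = -0.3479
  Pd branch = 0.0129·Pd^0.44·e^(0.046·RH+f) = 0.746 μm/a
  Sd branch = 0.0175·Sd^0.57·e^(0.008·RH+0.085·T) = 0.5385 μm/a
  r_corr = 0.746 + 0.5385 = 1.284 μm/a
copper: temperature factor f = -0.080·(4.9) = -0.3920
  SO₂ term: 0.0053·3.8^0.26·exp(0.059·83-0.3920) = 0.6784
  Cl⁻ term: 0.01025·13.8^0.27·exp(0.036·83+0.049·14.9) = 0.8575
  r_corr = 0.6784 + 0.8575 = 1.536 μm/a
carbon steel: T>10 °C ⇒ hinge -0.054·(14.9−10) = -0.2646
  SO₂ term: 1.77·3.8^0.52·exp(0.02·83-0.2646) = 14.3
  Sd branch = 0.102·Sd^0.62·e^(0.033·RH+0.04·T) = 14.58 μm/a
  r_corr = 14.3 + 14.58 = 28.88 μm/a
Ordering by μm/a: carbon steel (28.9) > copper (1.54) > zinc (1.28)

["carbon steel", "copper", "zinc"]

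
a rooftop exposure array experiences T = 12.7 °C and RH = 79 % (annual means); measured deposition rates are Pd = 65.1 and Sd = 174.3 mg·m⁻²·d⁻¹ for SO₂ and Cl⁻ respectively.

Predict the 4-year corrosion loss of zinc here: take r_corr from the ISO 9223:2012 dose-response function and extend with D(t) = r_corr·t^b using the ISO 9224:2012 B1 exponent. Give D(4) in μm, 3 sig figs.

zinc: temperature factor f = -0.071·(2.7) = -0.1917
  Pd branch = 0.0129·Pd^0.44·e^(0.046·RH+f) = 2.532 μm/a
  Sd branch = 0.0175·Sd^0.57·e^(0.008·RH+0.085·T) = 1.836 μm/a
  sum: 2.532 + 1.836 → r_corr = 4.368 μm/a
ISO 9224: D(t) = r_corr · t^b with b = 0.813 (zinc, B1)
  D(4) = 4.368 × 4^0.813 = 4.368 × 3.087 = 13.48 μm

D(4) = 13.5 μm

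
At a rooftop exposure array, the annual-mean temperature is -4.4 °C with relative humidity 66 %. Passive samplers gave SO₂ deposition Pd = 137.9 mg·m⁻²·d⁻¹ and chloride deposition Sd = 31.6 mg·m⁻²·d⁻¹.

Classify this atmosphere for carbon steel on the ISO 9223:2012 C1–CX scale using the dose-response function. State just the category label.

carbon steel: f(T) = +0.150·(T−10) [T≤10 °C] = -2.1600
  Pd branch = 1.77·Pd^0.52·e^(0.02·RH+f) = 9.902 μm/a
  Sd branch = 0.102·Sd^0.62·e^(0.033·RH+0.04·T) = 6.425 μm/a
  sum: 9.902 + 6.425 → r_corr = 16.33 μm/a
ISO 9223 Table 2 (carbon steel): 1.3 < 16.3 ≤ 25 μm/a ⇒ C2

C2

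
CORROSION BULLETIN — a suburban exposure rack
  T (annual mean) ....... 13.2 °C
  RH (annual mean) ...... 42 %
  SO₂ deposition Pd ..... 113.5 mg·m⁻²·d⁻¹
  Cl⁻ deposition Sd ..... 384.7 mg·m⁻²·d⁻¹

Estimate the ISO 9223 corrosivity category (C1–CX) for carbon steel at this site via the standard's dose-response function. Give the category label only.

carbon steel: T>10 °C ⇒ hinge -0.054·(13.2−10) = -0.1728
  SO₂ term: 1.77·113.5^0.52·exp(0.02·42-0.1728) = 40.4
  Cl⁻ term: 0.102·384.7^0.62·exp(0.033·42+0.04·13.2) = 27.71
  sum: 40.4 + 27.71 → r_corr = 68.1 μm/a
ISO 9223 Table 2 (carbon steel): 50 < 68.1 ≤ 80 μm/a ⇒ C4

C4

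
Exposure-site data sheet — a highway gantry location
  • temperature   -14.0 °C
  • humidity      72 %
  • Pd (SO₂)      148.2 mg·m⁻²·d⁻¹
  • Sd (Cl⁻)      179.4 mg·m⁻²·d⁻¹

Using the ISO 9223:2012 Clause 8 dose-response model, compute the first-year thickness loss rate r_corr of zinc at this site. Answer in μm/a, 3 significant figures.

zinc: T≤10 °C ⇒ hinge +0.038·(-14.0−10) = -0.9120
  Pd branch = 0.0129·Pd^0.44·e^(0.046·RH+f) = 1.283 μm/a
  Sd branch = 0.0175·Sd^0.57·e^(0.008·RH+0.085·T) = 0.1824 μm/a
  sum: 1.283 + 0.1824 → r_corr = 1.465 μm/a

r_corr = 1.46 μm/a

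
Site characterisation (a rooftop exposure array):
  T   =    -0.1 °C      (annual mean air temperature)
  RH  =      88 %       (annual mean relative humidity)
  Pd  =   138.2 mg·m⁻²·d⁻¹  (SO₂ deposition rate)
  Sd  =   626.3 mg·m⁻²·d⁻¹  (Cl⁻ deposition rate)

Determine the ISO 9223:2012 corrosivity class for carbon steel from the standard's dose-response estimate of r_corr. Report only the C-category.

C5

carbon steel: f(T) = +0.150·(T−10) [T≤10 °C] = -1.5150
  sulphur-dioxide contribution → 29.34 μm/a
  chloride contribution → 100.5 μm/a
  ⇒ r_corr(carbon steel) = 129.8 μm/a
130 μm/a falls in (80, 200] for carbon steel → category C5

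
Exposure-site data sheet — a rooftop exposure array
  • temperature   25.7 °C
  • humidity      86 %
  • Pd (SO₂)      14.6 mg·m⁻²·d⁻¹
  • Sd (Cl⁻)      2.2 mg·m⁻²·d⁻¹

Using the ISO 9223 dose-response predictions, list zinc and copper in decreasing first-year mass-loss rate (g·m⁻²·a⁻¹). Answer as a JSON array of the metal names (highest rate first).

["copper", "zinc"]

zinc: T>10 °C ⇒ hinge -0.071·(25.7−10) = -1.1147
  sulphur-dioxide contribution → 0.7192 μm/a
  chloride contribution → 0.485 μm/a
  ⇒ r_corr(zinc) = 1.204 μm/a
  mass loss = 1.204 μm/a × 7.14 g/cm³ = 8.598 g·m⁻²·a⁻¹
copper: temperature factor f = -0.080·(15.7) = -1.2560
  sulphur-dioxide contribution → 0.4843 μm/a
  chloride contribution → 0.9878 μm/a
  total first-year rate 1.472 μm/a
  mass loss = 1.472 μm/a × 8.96 g/cm³ = 13.19 g·m⁻²·a⁻¹
Ordering by g·m⁻²·a⁻¹: copper (13.2) > zinc (8.6)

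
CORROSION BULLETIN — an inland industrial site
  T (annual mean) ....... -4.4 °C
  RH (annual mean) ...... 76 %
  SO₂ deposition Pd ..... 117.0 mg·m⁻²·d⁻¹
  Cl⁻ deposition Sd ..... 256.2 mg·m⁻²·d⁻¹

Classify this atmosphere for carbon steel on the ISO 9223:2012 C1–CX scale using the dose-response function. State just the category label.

C3

carbon steel: T≤10 °C ⇒ hinge +0.150·(-4.4−10) = -2.1600
  Pd branch = 1.77·Pd^0.52·e^(0.02·RH+f) = 11.1 μm/a
  Sd branch = 0.102·Sd^0.62·e^(0.033·RH+0.04·T) = 32.71 μm/a
  sum: 11.1 + 32.71 → r_corr = 43.82 μm/a
43.8 μm/a falls in (25, 50] for carbon steel → category C3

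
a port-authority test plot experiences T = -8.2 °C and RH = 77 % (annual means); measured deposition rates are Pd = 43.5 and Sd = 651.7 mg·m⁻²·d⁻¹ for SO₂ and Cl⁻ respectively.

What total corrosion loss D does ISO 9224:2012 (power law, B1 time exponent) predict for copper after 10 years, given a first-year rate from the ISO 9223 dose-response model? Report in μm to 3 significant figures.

copper: T≤10 °C ⇒ hinge +0.126·(-8.2−10) = -2.2932
  Pd branch = 0.0053·Pd^0.26·e^(0.059·RH+f) = 0.1341 μm/a
  Sd branch = 0.01025·Sd^0.27·e^(0.036·RH+0.049·T) = 0.6308 μm/a
  r_corr = 0.1341 + 0.6308 = 0.7649 μm/a
Long-term exponent b (ISO 9224 Table 2, B1) = 0.667
  D(10) = 0.7649 × 10^0.667 = 0.7649 × 4.645 = 3.553 μm

D(10) = 3.55 μm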